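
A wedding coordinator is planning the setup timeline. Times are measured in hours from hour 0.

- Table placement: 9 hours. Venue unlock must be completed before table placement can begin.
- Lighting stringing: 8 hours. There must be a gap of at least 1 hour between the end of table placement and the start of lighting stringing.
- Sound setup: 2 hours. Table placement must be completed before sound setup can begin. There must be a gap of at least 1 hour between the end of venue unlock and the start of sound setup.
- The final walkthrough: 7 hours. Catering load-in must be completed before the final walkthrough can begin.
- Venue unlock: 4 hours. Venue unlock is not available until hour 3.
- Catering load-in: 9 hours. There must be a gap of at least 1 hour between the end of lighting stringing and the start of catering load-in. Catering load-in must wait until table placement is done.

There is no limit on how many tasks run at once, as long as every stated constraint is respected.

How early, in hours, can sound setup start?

Venue unlock cannot begin until its own release at hour 3. It runs from hour 3 to 3 + 4 = hour 7.
Table placement cannot begin until venue unlock (finishes hour 7). It runs from hour 7 to 7 + 9 = hour 16.
Sound setup waits on table placement (finishes hour 16); venue unlock (finishes hour 7, plus 1-hour gap → hour 8). The latest of these is hour 16, which is the earliest sound setup can start.

16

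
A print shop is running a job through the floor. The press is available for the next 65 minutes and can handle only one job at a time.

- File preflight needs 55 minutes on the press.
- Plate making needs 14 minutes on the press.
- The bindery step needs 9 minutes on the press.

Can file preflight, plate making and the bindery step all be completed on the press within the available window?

Running back to back, the jobs need 55 + 14 + 9 = 78 minutes on the press.
Since 78 > 65, they cannot all fit.

No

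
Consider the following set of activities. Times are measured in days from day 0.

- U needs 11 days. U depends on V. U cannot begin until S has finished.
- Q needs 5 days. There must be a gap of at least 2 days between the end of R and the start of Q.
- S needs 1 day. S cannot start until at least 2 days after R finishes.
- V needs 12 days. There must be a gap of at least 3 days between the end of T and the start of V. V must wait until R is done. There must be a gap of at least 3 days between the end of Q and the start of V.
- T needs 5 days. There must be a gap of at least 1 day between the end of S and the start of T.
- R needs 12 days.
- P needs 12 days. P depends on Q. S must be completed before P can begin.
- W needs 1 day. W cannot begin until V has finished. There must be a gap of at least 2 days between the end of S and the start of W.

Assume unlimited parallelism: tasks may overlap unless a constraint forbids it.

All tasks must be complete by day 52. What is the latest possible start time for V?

U has no dependents, so it just needs to finish by day 52. Starting by 52 − 11 = day 41 achieves that.
W has no dependents, so it just needs to finish by day 52. Starting by 52 − 1 = day 51 achieves that.
V feeds U (must start by day 41); W (must start by day 51). Taking the minimum, V must finish by day 41 and start by 41 − 12 = day 29.

29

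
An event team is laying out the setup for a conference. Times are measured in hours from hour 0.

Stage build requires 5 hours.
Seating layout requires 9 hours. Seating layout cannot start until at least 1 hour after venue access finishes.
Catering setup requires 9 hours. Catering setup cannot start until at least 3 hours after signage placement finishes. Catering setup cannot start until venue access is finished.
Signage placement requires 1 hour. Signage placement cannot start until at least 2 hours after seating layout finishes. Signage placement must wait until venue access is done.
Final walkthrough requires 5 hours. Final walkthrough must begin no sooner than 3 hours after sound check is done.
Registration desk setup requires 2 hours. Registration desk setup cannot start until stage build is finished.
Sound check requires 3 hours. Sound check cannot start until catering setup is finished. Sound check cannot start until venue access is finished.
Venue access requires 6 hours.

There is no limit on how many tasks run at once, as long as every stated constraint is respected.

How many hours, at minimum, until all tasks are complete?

42

Stage build can start immediately at hour 0; it finishes at hour 5.
Registration desk setup cannot begin until stage build (finishes hour 5). It runs from hour 5 to 5 + 2 = hour 7.
Nothing blocks venue access, so it runs from hour 0 to hour 6.
After venue access (finishes hour 6, plus 1-hour gap → hour 7), seating layout can start at hour 7 and finishes at hour 16.
For signage placement: seating layout (finishes hour 16, plus 2-hour gap → hour 18); venue access (finishes hour 6). Taking the maximum gives a start of hour 18, and it finishes at 18 + 1 = hour 19.
For catering setup: signage placement (finishes hour 19, plus 3-hour gap → hour 22); venue access (finishes hour 6). Taking the maximum gives a start of hour 22, and it finishes at 22 + 9 = hour 31.
Sound check needs all of catering setup (finishes hour 31); venue access (finishes hour 6). That puts its earliest start at hour 31; it finishes at 31 + 3 = hour 34.
Final walkthrough cannot begin until sound check (finishes hour 34, plus 3-hour gap → hour 37). It runs from hour 37 to 37 + 5 = hour 42.
All tasks are finished once the last one completes. Finish times: Venue access at 6, Stage build at 5, Seating layout at 16, Registration desk setup at 7, Signage placement at 19, Catering setup at 31, Sound check at 34, Final walkthrough at 42. The latest is hour 42.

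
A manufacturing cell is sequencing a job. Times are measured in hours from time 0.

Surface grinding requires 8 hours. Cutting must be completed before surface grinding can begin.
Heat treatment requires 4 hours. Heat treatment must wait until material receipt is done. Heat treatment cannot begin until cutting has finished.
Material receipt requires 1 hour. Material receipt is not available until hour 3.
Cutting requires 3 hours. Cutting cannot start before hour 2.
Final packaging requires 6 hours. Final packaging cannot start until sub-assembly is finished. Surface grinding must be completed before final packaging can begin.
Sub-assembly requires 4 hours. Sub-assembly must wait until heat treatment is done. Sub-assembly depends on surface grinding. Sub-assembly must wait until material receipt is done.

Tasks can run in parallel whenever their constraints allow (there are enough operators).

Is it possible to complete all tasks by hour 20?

No

After its own release at hour 2, cutting can start at hour 2 and finishes at hour 5.
After cutting (finishes hour 5), surface grinding can start at hour 5 and finishes at hour 13.
Material receipt cannot begin until its own release at hour 3. It runs from hour 3 to 3 + 1 = hour 4.
Heat treatment cannot start until material receipt (finishes hour 4); cutting (finishes hour 5). The controlling bound is hour 5, so heat treatment finishes at 5 + 4 = hour 9.
Sub-assembly has to wait for heat treatment (finishes hour 9); surface grinding (finishes hour 13); material receipt (finishes hour 4). The latest of these is hour 13, so sub-assembly runs hour 13 to 13 + 4 = hour 17.
Final packaging has to wait for sub-assembly (finishes hour 17); surface grinding (finishes hour 13). The latest of these is hour 17, so final packaging runs hour 17 to 17 + 6 = hour 23.
The earliest everything can be done is hour 23, which is after the deadline of 20, so it is not possible.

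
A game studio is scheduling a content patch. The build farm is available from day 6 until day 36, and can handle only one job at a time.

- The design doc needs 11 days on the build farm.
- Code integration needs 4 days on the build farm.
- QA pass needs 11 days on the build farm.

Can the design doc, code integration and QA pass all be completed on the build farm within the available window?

Yes

The build farm window is 36 − 6 = 30 days.
Running back to back, the jobs need 11 + 4 + 11 = 26 days on the build farm.
Since 26 ≤ 30, they fit within the window.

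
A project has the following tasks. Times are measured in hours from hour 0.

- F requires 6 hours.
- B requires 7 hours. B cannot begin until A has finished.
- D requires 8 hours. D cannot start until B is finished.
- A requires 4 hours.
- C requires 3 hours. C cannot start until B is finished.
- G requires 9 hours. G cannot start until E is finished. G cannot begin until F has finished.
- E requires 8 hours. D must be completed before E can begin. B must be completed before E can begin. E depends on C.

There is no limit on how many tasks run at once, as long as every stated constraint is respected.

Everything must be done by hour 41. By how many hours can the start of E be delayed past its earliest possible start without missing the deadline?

A can start immediately at hour 0; it finishes at hour 4.
B waits on A (finishes hour 4), so it starts at hour 4 and finishes at 4 + 7 = hour 11.
D waits on B (finishes hour 11), so it starts at hour 11 and finishes at 11 + 8 = hour 19.
C cannot begin until B (finishes hour 11). It runs from hour 11 to 11 + 3 = hour 14.
E has to wait for D (finishes hour 19); B (finishes hour 11); C (finishes hour 14). The latest of these is hour 19, so E runs hour 19 to 19 + 8 = hour 27.

Working backward from the deadline:
G has no dependents, so it just needs to finish by hour 41. Starting by 41 − 9 = hour 32 achieves that.
E has to be done before G (must start by hour 32). That means finishing by hour 32, i.e. starting by 32 − 8 = hour 24.
So E can start as early as hour 19 and as late as hour 24, giving 24 − 19 = 5 hours of slack.

5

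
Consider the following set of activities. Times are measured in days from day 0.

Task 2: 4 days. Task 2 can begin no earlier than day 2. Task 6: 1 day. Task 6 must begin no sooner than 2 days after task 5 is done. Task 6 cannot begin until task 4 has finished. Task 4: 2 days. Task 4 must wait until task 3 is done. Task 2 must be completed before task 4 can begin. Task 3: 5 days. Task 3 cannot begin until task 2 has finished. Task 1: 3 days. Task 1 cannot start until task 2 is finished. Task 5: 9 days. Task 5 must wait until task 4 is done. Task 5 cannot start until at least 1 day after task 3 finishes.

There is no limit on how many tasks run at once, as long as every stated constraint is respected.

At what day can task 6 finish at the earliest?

25

After its own release at day 2, task 2 can start at day 2 and finishes at day 6.
Task 3 cannot begin until task 2 (finishes day 6). It runs from day 6 to 6 + 5 = day 11.
Task 4 needs all of task 3 (finishes day 11); task 2 (finishes day 6). That puts its earliest start at day 11; it finishes at 11 + 2 = day 13.
Task 5 cannot start until task 4 (finishes day 13); task 3 (finishes day 11, plus 1-day gap → day 12). The controlling bound is day 13, so task 5 finishes at 13 + 9 = day 22.
For task 6: task 5 (finishes day 22, plus 2-day gap → day 24); task 4 (finishes day 13). Taking the maximum gives a start of day 24, and it finishes at 24 + 1 = day 25.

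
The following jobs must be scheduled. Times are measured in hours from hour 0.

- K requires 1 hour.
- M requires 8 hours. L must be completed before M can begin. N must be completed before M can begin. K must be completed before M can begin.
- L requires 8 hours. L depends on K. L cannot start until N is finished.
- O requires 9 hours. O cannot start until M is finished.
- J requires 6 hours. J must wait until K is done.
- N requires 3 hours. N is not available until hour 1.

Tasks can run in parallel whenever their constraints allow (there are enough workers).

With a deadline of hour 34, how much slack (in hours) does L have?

5

N cannot begin until its own release at hour 1. It runs from hour 1 to 1 + 3 = hour 4.
K can start immediately at hour 0; it finishes at hour 1.
L has to wait for K (finishes hour 1); N (finishes hour 4). The latest of these is hour 4, so L runs hour 4 to 4 + 8 = hour 12.

Working backward from the deadline:
To finish by hour 34, O (duration 9) must start no later than hour 25.
M must finish before O (must start by hour 25). With an 8-hour duration, M must start by 25 − 8 = hour 17.
L feeds into M (must start by hour 17); so L must finish by hour 17 and therefore start by hour 9.
So L can start as early as hour 4 and as late as hour 9, giving 9 − 4 = 5 hours of slack.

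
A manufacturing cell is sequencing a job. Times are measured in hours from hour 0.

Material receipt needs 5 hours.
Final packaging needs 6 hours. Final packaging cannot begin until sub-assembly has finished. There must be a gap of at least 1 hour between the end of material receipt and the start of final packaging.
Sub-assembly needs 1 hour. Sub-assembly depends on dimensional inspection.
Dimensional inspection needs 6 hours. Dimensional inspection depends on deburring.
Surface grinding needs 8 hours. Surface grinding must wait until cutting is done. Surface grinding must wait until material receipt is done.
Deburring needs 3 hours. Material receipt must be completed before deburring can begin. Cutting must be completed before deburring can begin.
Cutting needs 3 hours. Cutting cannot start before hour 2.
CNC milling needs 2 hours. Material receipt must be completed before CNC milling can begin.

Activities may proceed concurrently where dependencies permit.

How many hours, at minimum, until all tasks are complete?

After its own release at hour 2, cutting can start at hour 2 and finishes at hour 5.
Nothing blocks material receipt, so it runs from hour 0 to hour 5.
Surface grinding needs all of cutting (finishes hour 5); material receipt (finishes hour 5). That puts its earliest start at hour 5; it finishes at 5 + 8 = hour 13.
CNC milling cannot begin until material receipt (finishes hour 5). It runs from hour 5 to 5 + 2 = hour 7.
Deburring has to wait for material receipt (finishes hour 5); cutting (finishes hour 5). The latest of these is hour 5, so deburring runs hour 5 to 5 + 3 = hour 8.
After deburring (finishes hour 8), dimensional inspection can start at hour 8 and finishes at hour 14.
Sub-assembly waits on dimensional inspection (finishes hour 14), so it starts at hour 14 and finishes at 14 + 1 = hour 15.
Final packaging needs all of sub-assembly (finishes hour 15); material receipt (finishes hour 5, plus 1-hour gap → hour 6). That puts its earliest start at hour 15; it finishes at 15 + 6 = hour 21.
All tasks are finished once the last one completes. Finish times: Material receipt at 5, Cutting at 5, Deburring at 8, CNC milling at 7, Surface grinding at 13, Dimensional inspection at 14, Sub-assembly at 15, Final packaging at 21. The latest is hour 21.

21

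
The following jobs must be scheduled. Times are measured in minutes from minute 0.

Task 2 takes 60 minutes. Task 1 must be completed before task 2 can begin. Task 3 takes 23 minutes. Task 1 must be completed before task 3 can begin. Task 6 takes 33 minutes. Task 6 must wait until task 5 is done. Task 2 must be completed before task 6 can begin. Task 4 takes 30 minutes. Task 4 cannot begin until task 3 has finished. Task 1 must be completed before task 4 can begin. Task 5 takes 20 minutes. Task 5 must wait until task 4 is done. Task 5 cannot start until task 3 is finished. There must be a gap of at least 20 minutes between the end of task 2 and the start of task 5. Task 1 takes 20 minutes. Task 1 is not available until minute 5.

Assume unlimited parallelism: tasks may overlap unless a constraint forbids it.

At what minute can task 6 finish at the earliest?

Task 1 cannot begin until its own release at minute 5. It runs from minute 5 to 5 + 20 = minute 25.
Task 3 waits on task 1 (finishes minute 25), so it starts at minute 25 and finishes at 25 + 23 = minute 48.
Task 4 needs all of task 3 (finishes minute 48); task 1 (finishes minute 25). That puts its earliest start at minute 48; it finishes at 48 + 30 = minute 78.
After task 1 (finishes minute 25), task 2 can start at minute 25 and finishes at minute 85.
For task 5: task 4 (finishes minute 78); task 3 (finishes minute 48); task 2 (finishes minute 85, plus 20-minute gap → minute 105). Taking the maximum gives a start of minute 105, and it finishes at 105 + 20 = minute 125.
Task 6 cannot start until task 5 (finishes minute 125); task 2 (finishes minute 85). The controlling bound is minute 125, so task 6 finishes at 125 + 33 = minute 158.

158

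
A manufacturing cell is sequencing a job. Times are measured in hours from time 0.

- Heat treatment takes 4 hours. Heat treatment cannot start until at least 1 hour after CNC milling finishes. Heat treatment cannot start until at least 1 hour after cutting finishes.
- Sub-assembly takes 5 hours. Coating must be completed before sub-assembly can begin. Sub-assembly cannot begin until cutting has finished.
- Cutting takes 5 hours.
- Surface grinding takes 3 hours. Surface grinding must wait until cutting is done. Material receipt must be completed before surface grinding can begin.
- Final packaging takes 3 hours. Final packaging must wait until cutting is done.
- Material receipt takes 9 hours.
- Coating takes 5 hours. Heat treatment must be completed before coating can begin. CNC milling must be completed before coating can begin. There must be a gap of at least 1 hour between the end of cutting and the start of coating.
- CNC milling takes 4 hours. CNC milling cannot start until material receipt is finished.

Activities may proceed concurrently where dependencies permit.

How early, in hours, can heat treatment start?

Nothing blocks cutting, so it runs from hour 0 to hour 5.
Material receipt has no prerequisites, so it starts at hour 0 and finishes at hour 9.
CNC milling cannot begin until material receipt (finishes hour 9). It runs from hour 9 to 9 + 4 = hour 13.
Heat treatment waits on CNC milling (finishes hour 13, plus 1-hour gap → hour 14); cutting (finishes hour 5, plus 1-hour gap → hour 6). The latest of these is hour 14, which is the earliest heat treatment can start.

14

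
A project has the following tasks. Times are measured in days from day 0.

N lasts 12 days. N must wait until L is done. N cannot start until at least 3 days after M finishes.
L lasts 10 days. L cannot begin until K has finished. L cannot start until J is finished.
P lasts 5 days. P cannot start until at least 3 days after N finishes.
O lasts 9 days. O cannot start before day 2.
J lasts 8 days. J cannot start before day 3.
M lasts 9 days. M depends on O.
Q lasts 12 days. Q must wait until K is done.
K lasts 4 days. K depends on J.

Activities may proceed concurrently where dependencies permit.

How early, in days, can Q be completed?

After its own release at day 3, J can start at day 3 and finishes at day 11.
K cannot begin until J (finishes day 11). It runs from day 11 to 11 + 4 = day 15.
Q cannot begin until K (finishes day 15). It runs from day 15 to 15 + 12 = day 27.

27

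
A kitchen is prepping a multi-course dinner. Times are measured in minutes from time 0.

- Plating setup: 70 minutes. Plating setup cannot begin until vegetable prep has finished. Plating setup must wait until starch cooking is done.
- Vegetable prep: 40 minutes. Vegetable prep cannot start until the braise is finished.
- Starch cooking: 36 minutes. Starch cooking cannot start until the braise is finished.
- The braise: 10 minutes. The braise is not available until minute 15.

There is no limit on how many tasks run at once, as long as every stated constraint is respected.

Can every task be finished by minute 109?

No

The braise waits on its own release at minute 15, so it starts at minute 15 and finishes at 15 + 10 = minute 25.
Starch cooking cannot begin until the braise (finishes minute 25). It runs from minute 25 to 25 + 36 = minute 61.
After the braise (finishes minute 25), vegetable prep can start at minute 25 and finishes at minute 65.
For plating setup: vegetable prep (finishes minute 65); starch cooking (finishes minute 61). Taking the maximum gives a start of minute 65, and it finishes at 65 + 70 = minute 135.
The earliest everything can be done is minute 135, which is after the deadline of 109, so it is not possible.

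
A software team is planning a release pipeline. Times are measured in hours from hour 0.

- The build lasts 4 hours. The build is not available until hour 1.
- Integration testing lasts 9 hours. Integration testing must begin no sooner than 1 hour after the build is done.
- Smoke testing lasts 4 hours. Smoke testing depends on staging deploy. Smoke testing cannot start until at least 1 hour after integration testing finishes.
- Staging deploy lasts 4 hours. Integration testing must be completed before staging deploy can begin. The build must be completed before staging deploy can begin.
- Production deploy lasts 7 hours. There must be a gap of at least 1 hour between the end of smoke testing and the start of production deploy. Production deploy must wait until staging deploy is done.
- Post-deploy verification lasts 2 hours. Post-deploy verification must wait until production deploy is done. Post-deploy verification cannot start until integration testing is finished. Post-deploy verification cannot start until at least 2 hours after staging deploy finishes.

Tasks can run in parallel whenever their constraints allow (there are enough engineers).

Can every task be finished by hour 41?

After its own release at hour 1, the build can start at hour 1 and finishes at hour 5.
Integration testing cannot begin until the build (finishes hour 5, plus 1-hour gap → hour 6). It runs from hour 6 to 6 + 9 = hour 15.
Staging deploy cannot start until integration testing (finishes hour 15); the build (finishes hour 5). The controlling bound is hour 15, so staging deploy finishes at 15 + 4 = hour 19.
Smoke testing has to wait for staging deploy (finishes hour 19); integration testing (finishes hour 15, plus 1-hour gap → hour 16). The latest of these is hour 19, so smoke testing runs hour 19 to 19 + 4 = hour 23.
Production deploy has to wait for smoke testing (finishes hour 23, plus 1-hour gap → hour 24); staging deploy (finishes hour 19). The latest of these is hour 24, so production deploy runs hour 24 to 24 + 7 = hour 31.
Post-deploy verification has to wait for production deploy (finishes hour 31); integration testing (finishes hour 15); staging deploy (finishes hour 19, plus 2-hour gap → hour 21). The latest of these is hour 31, so post-deploy verification runs hour 31 to 31 + 2 = hour 33.
Every task is finished by hour 33, which is no later than the deadline of 41, so the schedule is feasible.

Yes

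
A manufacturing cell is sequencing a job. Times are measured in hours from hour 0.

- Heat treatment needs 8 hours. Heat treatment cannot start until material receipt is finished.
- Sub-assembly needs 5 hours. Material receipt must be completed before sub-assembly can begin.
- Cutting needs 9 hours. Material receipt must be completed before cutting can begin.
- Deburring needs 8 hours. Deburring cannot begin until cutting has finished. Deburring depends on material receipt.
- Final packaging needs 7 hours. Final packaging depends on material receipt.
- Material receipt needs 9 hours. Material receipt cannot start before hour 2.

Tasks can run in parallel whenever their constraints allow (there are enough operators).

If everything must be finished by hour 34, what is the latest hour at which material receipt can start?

To finish by hour 34, deburring (duration 8) must start no later than hour 26.
Cutting has to be done before deburring (must start by hour 26). That means finishing by hour 26, i.e. starting by 26 − 9 = hour 17.
To finish by hour 34, heat treatment (duration 8) must start no later than hour 26.
Nothing follows sub-assembly; the deadline of hour 34 is its only limit. It must start by 34 − 5 = hour 29.
Final packaging has no dependents, so it just needs to finish by hour 34. Starting by 34 − 7 = hour 27 achieves that.
Material receipt must finish in time for cutting (must start by hour 17); deburring (must start by hour 26); heat treatment (must start by hour 26); sub-assembly (must start by hour 29); final packaging (must start by hour 27). The tightest is hour 17, so material receipt must start by 17 − 9 = hour 8.

8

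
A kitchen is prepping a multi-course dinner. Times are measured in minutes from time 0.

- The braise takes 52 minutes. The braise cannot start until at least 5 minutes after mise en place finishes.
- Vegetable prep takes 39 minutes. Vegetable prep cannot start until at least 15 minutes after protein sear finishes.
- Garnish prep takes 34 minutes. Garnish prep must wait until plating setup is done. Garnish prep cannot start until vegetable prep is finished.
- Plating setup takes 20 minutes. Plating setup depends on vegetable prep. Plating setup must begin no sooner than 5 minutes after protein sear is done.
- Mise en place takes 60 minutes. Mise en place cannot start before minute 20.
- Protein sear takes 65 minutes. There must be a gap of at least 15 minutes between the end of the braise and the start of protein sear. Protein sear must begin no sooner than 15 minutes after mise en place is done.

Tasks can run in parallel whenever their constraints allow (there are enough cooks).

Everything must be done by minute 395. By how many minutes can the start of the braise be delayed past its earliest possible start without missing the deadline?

70

After its own release at minute 20, mise en place can start at minute 20 and finishes at minute 80.
The braise cannot begin until mise en place (finishes minute 80, plus 5-minute gap → minute 85). It runs from minute 85 to 85 + 52 = minute 137.

Working backward from the deadline:
Garnish prep must finish by minute 395; it takes 34 minutes, so it must start by 395 − 34 = minute 361.
Plating setup must finish before garnish prep (must start by minute 361). With a 20-minute duration, plating setup must start by 361 − 20 = minute 341.
Vegetable prep must finish in time for plating setup (must start by minute 341); garnish prep (must start by minute 361). The tightest is minute 341, so vegetable prep must start by 341 − 39 = minute 302.
Protein sear must finish in time for vegetable prep (must start by minute 302, minus 15-minute gap → minute 287); plating setup (must start by minute 341, minus 5-minute gap → minute 336). The tightest is minute 287, so protein sear must start by 287 − 65 = minute 222.
The braise feeds into protein sear (must start by minute 222, minus 15-minute gap → minute 207); so the braise must finish by minute 207 and therefore start by minute 155.
So the braise can start as early as minute 85 and as late as minute 155, giving 155 − 85 = 70 minutes of slack.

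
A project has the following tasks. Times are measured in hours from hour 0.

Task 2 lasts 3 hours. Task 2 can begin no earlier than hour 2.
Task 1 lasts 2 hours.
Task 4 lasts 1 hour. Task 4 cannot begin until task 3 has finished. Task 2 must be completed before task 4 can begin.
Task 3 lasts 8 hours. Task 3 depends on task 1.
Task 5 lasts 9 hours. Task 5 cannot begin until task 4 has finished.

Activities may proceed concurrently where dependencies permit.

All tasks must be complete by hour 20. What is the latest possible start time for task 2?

7

Task 5 has no dependents, so it just needs to finish by hour 20. Starting by 20 − 9 = hour 11 achieves that.
Task 4 has to be done before task 5 (must start by hour 11). That means finishing by hour 11, i.e. starting by 11 − 1 = hour 10.
Task 2 must finish before task 4 (must start by hour 10). With a 3-hour duration, task 2 must start by 10 − 3 = hour 7.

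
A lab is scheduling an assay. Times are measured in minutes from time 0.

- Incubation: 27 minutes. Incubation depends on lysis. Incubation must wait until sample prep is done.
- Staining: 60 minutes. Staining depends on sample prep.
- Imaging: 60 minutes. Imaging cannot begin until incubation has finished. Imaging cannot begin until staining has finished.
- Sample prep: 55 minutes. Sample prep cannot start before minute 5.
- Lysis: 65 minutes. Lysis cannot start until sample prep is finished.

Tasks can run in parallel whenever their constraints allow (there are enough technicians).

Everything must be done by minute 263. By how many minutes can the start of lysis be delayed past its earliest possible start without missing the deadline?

51

After its own release at minute 5, sample prep can start at minute 5 and finishes at minute 60.
Lysis waits on sample prep (finishes minute 60), so it starts at minute 60 and finishes at 60 + 65 = minute 125.

Working backward from the deadline:
Nothing follows imaging; the deadline of minute 263 is its only limit. It must start by 263 − 60 = minute 203.
Since imaging (must start by minute 203) depends on it, incubation must finish by minute 203. Backing off its 27-minute duration gives a latest start of minute 176.
Since incubation (must start by minute 176) depends on it, lysis must finish by minute 176. Backing off its 65-minute duration gives a latest start of minute 111.
So lysis can start as early as minute 60 and as late as minute 111, giving 111 − 60 = 51 minutes of slack.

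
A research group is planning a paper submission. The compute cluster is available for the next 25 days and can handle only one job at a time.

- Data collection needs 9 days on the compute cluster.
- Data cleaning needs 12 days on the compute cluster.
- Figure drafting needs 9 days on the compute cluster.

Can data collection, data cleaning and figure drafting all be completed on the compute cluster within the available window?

No

Running back to back, the jobs need 9 + 12 + 9 = 30 days on the compute cluster.
Since 30 > 25, they cannot all fit.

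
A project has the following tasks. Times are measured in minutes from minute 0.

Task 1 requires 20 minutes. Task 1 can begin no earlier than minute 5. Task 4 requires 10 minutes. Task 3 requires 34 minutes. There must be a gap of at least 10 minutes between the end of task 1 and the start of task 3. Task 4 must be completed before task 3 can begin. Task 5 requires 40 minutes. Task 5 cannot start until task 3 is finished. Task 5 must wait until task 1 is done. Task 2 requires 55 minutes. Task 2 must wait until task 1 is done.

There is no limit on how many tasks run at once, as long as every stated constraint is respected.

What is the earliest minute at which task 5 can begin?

Task 4 can start immediately at minute 0; it finishes at minute 10.
Task 1 waits on its own release at minute 5, so it starts at minute 5 and finishes at 5 + 20 = minute 25.
Task 3 cannot start until task 1 (finishes minute 25, plus 10-minute gap → minute 35); task 4 (finishes minute 10). The controlling bound is minute 35, so task 3 finishes at 35 + 34 = minute 69.
Task 5 waits on task 3 (finishes minute 69); task 1 (finishes minute 25). The latest of these is minute 69, which is the earliest task 5 can start.

69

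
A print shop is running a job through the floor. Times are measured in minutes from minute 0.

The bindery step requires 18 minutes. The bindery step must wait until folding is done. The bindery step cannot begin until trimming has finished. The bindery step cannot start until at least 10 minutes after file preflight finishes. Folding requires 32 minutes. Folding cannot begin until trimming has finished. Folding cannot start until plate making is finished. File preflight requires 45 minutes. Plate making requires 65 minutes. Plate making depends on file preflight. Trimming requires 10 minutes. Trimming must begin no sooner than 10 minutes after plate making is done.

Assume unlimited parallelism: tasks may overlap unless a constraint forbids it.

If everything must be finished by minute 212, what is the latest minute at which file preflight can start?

32

The bindery step must finish by minute 212; it takes 18 minutes, so it must start by 212 − 18 = minute 194.
Folding must finish before the bindery step (must start by minute 194). With a 32-minute duration, folding must start by 194 − 32 = minute 162.
Trimming must finish in time for folding (must start by minute 162); the bindery step (must start by minute 194). The tightest is minute 162, so trimming must start by 162 − 10 = minute 152.
For plate making: trimming (must start by minute 152, minus 10-minute gap → minute 142); folding (must start by minute 162). The most restrictive is minute 142; with a 65-minute duration, plate making must start by minute 77.
File preflight must finish in time for plate making (must start by minute 77); the bindery step (must start by minute 194, minus 10-minute gap → minute 184). The tightest is minute 77, so file preflight must start by 77 − 45 = minute 32.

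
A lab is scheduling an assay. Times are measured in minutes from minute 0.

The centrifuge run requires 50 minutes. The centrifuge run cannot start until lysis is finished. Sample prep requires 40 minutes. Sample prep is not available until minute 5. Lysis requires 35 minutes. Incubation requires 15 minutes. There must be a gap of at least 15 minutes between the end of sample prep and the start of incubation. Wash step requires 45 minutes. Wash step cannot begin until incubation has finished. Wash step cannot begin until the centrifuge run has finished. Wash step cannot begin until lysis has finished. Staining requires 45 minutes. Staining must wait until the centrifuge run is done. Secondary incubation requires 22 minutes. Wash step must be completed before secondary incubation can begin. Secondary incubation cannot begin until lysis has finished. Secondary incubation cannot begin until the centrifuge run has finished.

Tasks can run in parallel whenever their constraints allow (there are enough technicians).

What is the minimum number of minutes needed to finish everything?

Lysis can start immediately at minute 0; it finishes at minute 35.
After lysis (finishes minute 35), the centrifuge run can start at minute 35 and finishes at minute 85.
Staining cannot begin until the centrifuge run (finishes minute 85). It runs from minute 85 to 85 + 45 = minute 130.
Sample prep waits on its own release at minute 5, so it starts at minute 5 and finishes at 5 + 40 = minute 45.
Incubation cannot begin until sample prep (finishes minute 45, plus 15-minute gap → minute 60). It runs from minute 60 to 60 + 15 = minute 75.
For wash step: incubation (finishes minute 75); the centrifuge run (finishes minute 85); lysis (finishes minute 35). Taking the maximum gives a start of minute 85, and it finishes at 85 + 45 = minute 130.
Secondary incubation has to wait for wash step (finishes minute 130); lysis (finishes minute 35); the centrifuge run (finishes minute 85). The latest of these is minute 130, so secondary incubation runs minute 130 to 130 + 22 = minute 152.
All tasks are finished once the last one completes. Finish times: Sample prep at 45, Lysis at 35, Incubation at 75, The centrifuge run at 85, Wash step at 130, Staining at 130, Secondary incubation at 152. The latest is minute 152.

152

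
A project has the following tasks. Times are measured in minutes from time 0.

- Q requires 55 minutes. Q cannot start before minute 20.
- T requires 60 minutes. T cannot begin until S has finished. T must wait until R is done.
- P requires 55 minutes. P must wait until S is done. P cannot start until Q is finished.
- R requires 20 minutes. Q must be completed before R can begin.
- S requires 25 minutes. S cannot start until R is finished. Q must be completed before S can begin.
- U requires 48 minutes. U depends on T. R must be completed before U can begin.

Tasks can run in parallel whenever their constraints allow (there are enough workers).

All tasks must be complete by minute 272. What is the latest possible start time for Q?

64

P has no dependents, so it just needs to finish by minute 272. Starting by 272 − 55 = minute 217 achieves that.
To finish by minute 272, U (duration 48) must start no later than minute 224.
T has to be done before U (must start by minute 224). That means finishing by minute 224, i.e. starting by 224 − 60 = minute 164.
S must finish in time for P (must start by minute 217); T (must start by minute 164). The tightest is minute 164, so S must start by 164 − 25 = minute 139.
R feeds S (must start by minute 139); T (must start by minute 164); U (must start by minute 224). Taking the minimum, R must finish by minute 139 and start by 139 − 20 = minute 119.
For Q: P (must start by minute 217); R (must start by minute 119); S (must start by minute 139). The most restrictive is minute 119; with a 55-minute duration, Q must start by minute 64.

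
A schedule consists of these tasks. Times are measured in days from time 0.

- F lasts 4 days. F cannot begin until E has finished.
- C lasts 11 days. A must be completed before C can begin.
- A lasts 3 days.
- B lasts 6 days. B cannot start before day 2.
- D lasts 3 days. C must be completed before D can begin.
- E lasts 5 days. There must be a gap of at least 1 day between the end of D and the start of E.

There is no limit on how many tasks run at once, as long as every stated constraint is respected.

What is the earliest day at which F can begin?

23

A has no prerequisites, so it starts at day 0 and finishes at day 3.
C waits on A (finishes day 3), so it starts at day 3 and finishes at 3 + 11 = day 14.
After C (finishes day 14), D can start at day 14 and finishes at day 17.
E cannot begin until D (finishes day 17, plus 1-day gap → day 18). It runs from day 18 to 18 + 5 = day 23.
F waits on E (finishes day 23), so the earliest it can start is day 23.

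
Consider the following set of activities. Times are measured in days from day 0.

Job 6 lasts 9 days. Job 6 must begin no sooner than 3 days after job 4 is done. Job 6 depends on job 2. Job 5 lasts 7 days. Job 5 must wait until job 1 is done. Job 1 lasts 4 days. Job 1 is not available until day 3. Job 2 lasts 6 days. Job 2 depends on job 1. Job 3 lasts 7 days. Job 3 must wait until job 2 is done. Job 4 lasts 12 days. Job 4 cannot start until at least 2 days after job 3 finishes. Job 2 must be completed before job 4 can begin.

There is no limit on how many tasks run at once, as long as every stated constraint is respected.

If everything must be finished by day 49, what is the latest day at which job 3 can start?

Job 6 must finish by day 49; it takes 9 days, so it must start by 49 − 9 = day 40.
Since job 6 (must start by day 40, minus 3-day gap → day 37) depends on it, job 4 must finish by day 37. Backing off its 12-day duration gives a latest start of day 25.
Job 3 feeds into job 4 (must start by day 25, minus 2-day gap → day 23); so job 3 must finish by day 23 and therefore start by day 16.

16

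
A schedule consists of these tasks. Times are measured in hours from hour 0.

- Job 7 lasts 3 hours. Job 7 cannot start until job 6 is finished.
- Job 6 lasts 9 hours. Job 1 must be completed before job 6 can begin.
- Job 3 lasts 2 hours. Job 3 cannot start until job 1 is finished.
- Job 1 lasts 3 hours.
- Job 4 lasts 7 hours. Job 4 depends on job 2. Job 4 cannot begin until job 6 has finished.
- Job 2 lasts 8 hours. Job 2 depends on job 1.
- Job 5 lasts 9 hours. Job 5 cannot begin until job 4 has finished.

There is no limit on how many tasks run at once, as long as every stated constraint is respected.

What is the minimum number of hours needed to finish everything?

Job 1 can start immediately at hour 0; it finishes at hour 3.
After job 1 (finishes hour 3), job 6 can start at hour 3 and finishes at hour 12.
Job 7 waits on job 6 (finishes hour 12), so it starts at hour 12 and finishes at 12 + 3 = hour 15.
Job 3 waits on job 1 (finishes hour 3), so it starts at hour 3 and finishes at 3 + 2 = hour 5.
After job 1 (finishes hour 3), job 2 can start at hour 3 and finishes at hour 11.
Job 4 cannot start until job 2 (finishes hour 11); job 6 (finishes hour 12). The controlling bound is hour 12, so job 4 finishes at 12 + 7 = hour 19.
Job 5 waits on job 4 (finishes hour 19), so it starts at hour 19 and finishes at 19 + 9 = hour 28.
All tasks are finished once the last one completes. Finish times: Job 1 at 3, Job 2 at 11, Job 3 at 5, Job 4 at 19, Job 5 at 28, Job 6 at 12, Job 7 at 15. The latest is hour 28.

28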